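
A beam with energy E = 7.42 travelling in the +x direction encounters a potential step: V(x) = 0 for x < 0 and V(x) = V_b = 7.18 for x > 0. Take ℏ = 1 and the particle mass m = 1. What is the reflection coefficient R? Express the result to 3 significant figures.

On each side the TISE gives plane waves with k = √(2m(E − V))/ℏ: k₁ = √(2·1·7.42) = 3.852, k₂ = √(2·1·0.24) = 0.6928.
Continuity of ψ and ψ′ at the step yields the reflection amplitude r = (k₁ − k₂)/(k₁ + k₂) = 0.6951; thus R = |r|² = 0.4832, T = 0.5168.

R = 0.483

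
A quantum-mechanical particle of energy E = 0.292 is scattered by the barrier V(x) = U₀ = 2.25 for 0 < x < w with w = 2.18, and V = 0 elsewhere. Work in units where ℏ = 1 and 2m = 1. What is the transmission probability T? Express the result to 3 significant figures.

Since E < U₀ the interior solution is evanescent with decay constant κ = √(2m(U₀ − E))/ℏ = 1.399.
κw = 3.050, sinh(κw) = 10.54.
Matching ψ, ψ′ at both faces gives T = [1 + U₀² sinh²(κw) / (4E(U₀ − E))]⁻¹ = 1/246.9 = 0.00405.

T = 0.00405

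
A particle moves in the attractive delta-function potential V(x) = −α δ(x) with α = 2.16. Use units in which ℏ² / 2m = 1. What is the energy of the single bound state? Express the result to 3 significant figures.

E = -1.17

For x ≠ 0 the bound state is ψ ∝ e^{−κ|x|}; integrating the TISE across the delta gives the cusp condition 2κ = 2mα/ℏ², so κ = 1.080.
Then E = −ℏ²κ²/(2m) = −mα²/(2ℏ²) = -1.166.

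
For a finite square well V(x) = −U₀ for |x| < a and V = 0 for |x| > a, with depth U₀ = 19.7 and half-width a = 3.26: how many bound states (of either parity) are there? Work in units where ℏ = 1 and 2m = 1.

The dimensionless depth is z₀ = a√(2mU₀)/ℏ = 3.26 × √(19.70) = 14.47.
A new bound state (alternating even/odd) appears each time z₀ passes a multiple of π/2, so N = ⌊2z₀/π⌋ + 1 = ⌊9.212⌋ + 1 = 10.

N = 10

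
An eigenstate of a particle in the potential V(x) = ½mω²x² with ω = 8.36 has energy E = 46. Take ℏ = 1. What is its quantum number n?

E_n = ℏω(n + ½) ⇒ n = E/(ℏω) − ½ = 46/8.36 − 0.5 = 5.002 → n = 5.

n = 5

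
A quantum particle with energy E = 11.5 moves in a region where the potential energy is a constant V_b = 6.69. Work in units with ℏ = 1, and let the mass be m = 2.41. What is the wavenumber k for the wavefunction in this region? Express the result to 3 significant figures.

k = 4.81

With E > V_b the solution is oscillatory, ψ ∝ e^{±ikx} with k = √(2m(E − V_b))/ℏ.
k = √(2 × 2.41 × 4.81) = 4.815.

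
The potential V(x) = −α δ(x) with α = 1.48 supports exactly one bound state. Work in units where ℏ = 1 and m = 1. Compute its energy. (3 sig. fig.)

E = -1.10

For x ≠ 0 the bound state is ψ ∝ e^{−κ|x|}; integrating the TISE across the delta gives the cusp condition 2κ = 2mα/ℏ², so κ = 1.480.
Then E = −ℏ²κ²/(2m) = −mα²/(2ℏ²) = -1.095.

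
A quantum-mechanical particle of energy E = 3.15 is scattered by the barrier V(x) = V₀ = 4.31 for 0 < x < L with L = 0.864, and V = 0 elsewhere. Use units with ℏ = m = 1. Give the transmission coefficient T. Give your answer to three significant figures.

E < V₀: inside the barrier ψ ∝ e^{±κx} with κ = √(2m(V₀ − E))/ℏ = 1.523.
κL = 1.316, sinh(κL) = 1.730.
The exact tunnelling result is T⁻¹ = 1 + V₀² sinh²(κL) / [4E(V₀ − E)] = 4.804, so T = 0.208.

T = 0.208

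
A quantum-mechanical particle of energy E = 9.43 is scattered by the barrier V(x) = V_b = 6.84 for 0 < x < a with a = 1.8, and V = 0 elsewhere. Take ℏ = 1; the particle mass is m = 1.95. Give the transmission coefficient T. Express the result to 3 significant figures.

E > V_b: inside the barrier k₂ = √(2m(E − V_b))/ℏ = 3.178, k₂a = 5.721.
Matching at both interfaces gives T⁻¹ = 1 + V_b² sin²(k₂a) / [4E(E − V_b)] = 1.136, hence T = 0.880.

T = 0.880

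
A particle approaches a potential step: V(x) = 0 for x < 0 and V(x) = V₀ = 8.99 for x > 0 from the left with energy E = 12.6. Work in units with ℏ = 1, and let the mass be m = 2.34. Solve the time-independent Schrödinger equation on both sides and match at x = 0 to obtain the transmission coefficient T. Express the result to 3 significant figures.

T = 0.908

On each side the TISE gives plane waves with k = √(2m(E − V))/ℏ: k₁ = √(2·2.34·12.6) = 7.679, k₂ = √(2·2.34·3.61) = 4.110.
Continuity of ψ and ψ′ at the step yields the reflection amplitude r = (k₁ − k₂)/(k₁ + k₂) = 0.3027; thus R = |r|² = 0.09163, T = 0.9084.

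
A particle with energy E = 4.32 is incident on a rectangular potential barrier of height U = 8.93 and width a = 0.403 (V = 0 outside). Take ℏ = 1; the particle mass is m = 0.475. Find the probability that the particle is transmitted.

E < U: inside the barrier ψ ∝ e^{±κx} with κ = √(2m(U − E))/ℏ = 2.093.
κa = 0.8434, sinh(κa) = 0.9470.
The exact tunnelling result is T⁻¹ = 1 + U² sinh²(κa) / [4E(U − E)] = 1.898, so T = 0.527.

T = 0.527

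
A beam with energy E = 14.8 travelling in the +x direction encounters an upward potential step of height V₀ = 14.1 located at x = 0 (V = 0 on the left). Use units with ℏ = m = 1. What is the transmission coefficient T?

T = 0.587

The wavenumbers are k₁ = √(2mE)/ℏ = 5.441 on the left and k₂ = √(2m(E − V₀))/ℏ = 1.183 on the right.
Matching ψ and ψ′ at x = 0 gives r = (k₁ − k₂)/(k₁ + k₂), so R = r² = 0.4131 and T = 1 − R = 0.5869.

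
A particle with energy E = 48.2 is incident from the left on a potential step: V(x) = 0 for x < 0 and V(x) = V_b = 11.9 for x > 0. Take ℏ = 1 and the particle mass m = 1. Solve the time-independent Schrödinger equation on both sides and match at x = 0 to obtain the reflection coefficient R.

The wavenumbers are k₁ = √(2mE)/ℏ = 9.818 on the left and k₂ = √(2m(E − V_b))/ℏ = 8.521 on the right.
Matching ψ and ψ′ at x = 0 gives r = (k₁ − k₂)/(k₁ + k₂), so R = r² = 0.005008 and T = 1 − R = 0.9950.

R = 0.00501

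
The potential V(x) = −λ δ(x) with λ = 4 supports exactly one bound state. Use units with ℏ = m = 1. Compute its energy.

The bound state is ψ(x) = √κ e^{−κ|x|}. The derivative jump ψ'(0⁺) − ψ'(0⁻) = −(2mλ/ℏ²)ψ(0) fixes κ = mλ/ℏ² = 4.000.
Then E = −ℏ²κ²/(2m) = −mλ²/(2ℏ²) = -8.000.

E = -8.00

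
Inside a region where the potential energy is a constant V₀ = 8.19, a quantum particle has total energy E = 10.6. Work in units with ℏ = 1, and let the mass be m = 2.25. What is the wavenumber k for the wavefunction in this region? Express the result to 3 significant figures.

With E > V₀ the solution is oscillatory, ψ ∝ e^{±ikx} with k = √(2m(E − V₀))/ℏ.
k = √(2 × 2.25 × 2.41) = 3.293.

k = 3.29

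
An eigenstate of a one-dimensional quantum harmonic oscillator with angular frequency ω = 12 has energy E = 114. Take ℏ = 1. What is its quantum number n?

n = 9

Invert E_n = (n + ½)ℏω: n = E/ℏω − ½ = 9.000, so n = 9.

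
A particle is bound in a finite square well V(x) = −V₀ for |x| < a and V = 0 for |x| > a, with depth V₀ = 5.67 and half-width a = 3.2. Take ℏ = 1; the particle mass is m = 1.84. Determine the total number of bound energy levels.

Define the well-strength parameter z₀ = (a/ℏ)√(2mV₀) = 3.2 × √(2·1.84·5.67) = 14.62.
A new bound state (alternating even/odd) appears each time z₀ passes a multiple of π/2, so N = ⌊2z₀/π⌋ + 1 = ⌊9.306⌋ + 1 = 10.

N = 10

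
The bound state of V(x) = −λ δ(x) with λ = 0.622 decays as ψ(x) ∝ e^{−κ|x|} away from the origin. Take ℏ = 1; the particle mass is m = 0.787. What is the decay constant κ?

Integrating the TISE across x = 0 gives the cusp condition ψ'(0⁺) − ψ'(0⁻) = −(2mλ/ℏ²)ψ(0).
With ψ ∝ e^{−κ|x|} this yields −2κ = −2mλ/ℏ², so κ = mλ/ℏ² = 0.4895.

κ = 0.490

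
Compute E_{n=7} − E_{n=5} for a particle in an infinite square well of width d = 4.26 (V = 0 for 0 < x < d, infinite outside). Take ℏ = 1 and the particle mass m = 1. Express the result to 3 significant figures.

ΔE = 6.53

E_n = n²π²ℏ²/(2md²), so ΔE = (7² − 5²) π²ℏ²/(2md²).
ΔE = 24 × π² / (2 × 1 × 4.26²) = 6.526.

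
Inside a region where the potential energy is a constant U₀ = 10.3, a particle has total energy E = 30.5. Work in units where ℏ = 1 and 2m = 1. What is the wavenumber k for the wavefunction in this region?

k = 4.49

With E > U₀ the solution is oscillatory, ψ ∝ e^{±ikx} with k = √(2m(E − U₀))/ℏ.
k = √(2 × 0.5 × 20.2) = 4.494.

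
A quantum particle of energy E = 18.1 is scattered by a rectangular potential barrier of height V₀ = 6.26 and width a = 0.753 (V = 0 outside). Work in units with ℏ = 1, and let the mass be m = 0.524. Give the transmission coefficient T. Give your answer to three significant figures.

E > V₀: inside the barrier k₂ = √(2m(E − V₀))/ℏ = 3.523, k₂a = 2.652.
Matching at both interfaces gives T⁻¹ = 1 + V₀² sin²(k₂a) / [4E(E − V₀)] = 1.010, hence T = 0.990.

T = 0.990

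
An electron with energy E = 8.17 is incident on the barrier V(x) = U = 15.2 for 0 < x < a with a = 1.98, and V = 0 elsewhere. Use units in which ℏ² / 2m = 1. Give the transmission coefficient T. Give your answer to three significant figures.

E < U: inside the barrier ψ ∝ e^{±κx} with κ = √(2m(U − E))/ℏ = 2.651.
κa = 5.250, sinh(κa) = 95.26.
Matching ψ, ψ′ at both faces gives T = [1 + U² sinh²(κa) / (4E(U − E))]⁻¹ = 1/9127 = 0.000110.

T = 0.000110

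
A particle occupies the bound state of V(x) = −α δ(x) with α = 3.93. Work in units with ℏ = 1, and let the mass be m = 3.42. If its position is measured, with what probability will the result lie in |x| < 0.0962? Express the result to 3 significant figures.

P = 0.925

The normalised bound state is ψ = √κ e^{−κ|x|} with κ = mα/ℏ² = 13.44.
P(|x| < d) = ∫_{−d}^{d} κ e^{−2κ|x|} dx = 1 − e^{−2κd} = 1 − e^{−2.586} = 0.9247.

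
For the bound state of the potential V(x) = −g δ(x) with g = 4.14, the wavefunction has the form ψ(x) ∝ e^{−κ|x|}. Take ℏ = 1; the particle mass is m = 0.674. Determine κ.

κ = 2.79

Integrating the TISE across x = 0 gives the cusp condition ψ'(0⁺) − ψ'(0⁻) = −(2mg/ℏ²)ψ(0).
With ψ ∝ e^{−κ|x|} this yields −2κ = −2mg/ℏ², so κ = mg/ℏ² = 2.790.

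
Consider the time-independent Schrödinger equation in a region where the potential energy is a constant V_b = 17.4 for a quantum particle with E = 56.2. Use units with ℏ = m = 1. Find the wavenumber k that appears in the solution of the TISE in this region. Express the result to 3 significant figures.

With E > V_b the solution is oscillatory, ψ ∝ e^{±ikx} with k = √(2m(E − V_b))/ℏ.
k = √(2 × 1 × 38.8) = 8.809.

k = 8.81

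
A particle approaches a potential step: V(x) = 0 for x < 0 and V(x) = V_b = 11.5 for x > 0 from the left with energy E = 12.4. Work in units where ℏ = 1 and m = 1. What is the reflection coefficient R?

R = 0.331

The wavenumbers are k₁ = √(2mE)/ℏ = 4.980 on the left and k₂ = √(2m(E − V_b))/ℏ = 1.342 on the right.
Continuity of ψ and ψ′ at the step yields the reflection amplitude r = (k₁ − k₂)/(k₁ + k₂) = 0.5755; thus R = |r|² = 0.3312, T = 0.6688.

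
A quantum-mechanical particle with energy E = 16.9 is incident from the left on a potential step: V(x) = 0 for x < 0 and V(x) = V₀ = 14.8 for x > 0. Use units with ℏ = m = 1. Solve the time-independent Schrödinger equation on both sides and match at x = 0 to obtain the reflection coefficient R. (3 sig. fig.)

On each side the TISE gives plane waves with k = √(2m(E − V))/ℏ: k₁ = √(2·1·16.9) = 5.814, k₂ = √(2·1·2.1) = 2.049.
Matching ψ and ψ′ at x = 0 gives r = (k₁ − k₂)/(k₁ + k₂), so R = r² = 0.2292 and T = 1 − R = 0.7708.

R = 0.229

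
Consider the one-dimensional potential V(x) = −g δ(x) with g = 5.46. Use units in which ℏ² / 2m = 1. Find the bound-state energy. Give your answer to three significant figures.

The bound state is ψ(x) = √κ e^{−κ|x|}. The derivative jump ψ'(0⁺) − ψ'(0⁻) = −(2mg/ℏ²)ψ(0) fixes κ = mg/ℏ² = 2.730.
Then E = −ℏ²κ²/(2m) = −mg²/(2ℏ²) = -7.453.

E = -7.45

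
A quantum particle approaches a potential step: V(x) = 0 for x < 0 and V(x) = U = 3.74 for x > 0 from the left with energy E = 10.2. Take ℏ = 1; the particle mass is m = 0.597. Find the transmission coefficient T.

T = 0.987

On each side the TISE gives plane waves with k = √(2m(E − V))/ℏ: k₁ = √(2·0.597·10.2) = 3.490, k₂ = √(2·0.597·6.46) = 2.777.
Continuity of ψ and ψ′ at the step yields the reflection amplitude r = (k₁ − k₂)/(k₁ + k₂) = 0.1137; thus R = |r|² = 0.01293, T = 0.9871.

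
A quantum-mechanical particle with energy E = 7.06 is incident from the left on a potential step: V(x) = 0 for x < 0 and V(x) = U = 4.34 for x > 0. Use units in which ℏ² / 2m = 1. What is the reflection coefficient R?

On each side the TISE gives plane waves with k = √(2m(E − V))/ℏ: k₁ = √(2·½·7.06) = 2.657, k₂ = √(2·½·2.72) = 1.649.
Continuity of ψ and ψ′ at the step yields the reflection amplitude r = (k₁ − k₂)/(k₁ + k₂) = 0.2340; thus R = |r|² = 0.05477, T = 0.9452.

R = 0.0548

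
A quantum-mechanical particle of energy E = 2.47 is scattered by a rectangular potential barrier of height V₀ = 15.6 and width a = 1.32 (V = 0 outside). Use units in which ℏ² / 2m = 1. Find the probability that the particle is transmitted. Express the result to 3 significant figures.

T = 0.000149

E < V₀: inside the barrier ψ ∝ e^{±κx} with κ = √(2m(V₀ − E))/ℏ = 3.624.
κa = 4.783, sinh(κa) = 59.73.
The exact tunnelling result is T⁻¹ = 1 + V₀² sinh²(κa) / [4E(V₀ − E)] = 6694, so T = 0.000149.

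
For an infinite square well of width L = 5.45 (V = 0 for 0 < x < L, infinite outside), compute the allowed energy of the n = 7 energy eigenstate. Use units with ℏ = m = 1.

E = 8.14

The infinite-well eigenfunctions ψ_n = √(2/L) sin(nπx/L) vanish at both walls, giving E_n = n²π²ℏ²/(2mL²).
E_7 = 7² × π² / (2 × 1 × 5.45²) = 8.141.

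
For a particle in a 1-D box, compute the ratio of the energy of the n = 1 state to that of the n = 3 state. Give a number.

0.111111

E_n = n²π²ℏ²/(2mL²) so the ratio is n₂²/n₁² = 1/9 = 0.111111.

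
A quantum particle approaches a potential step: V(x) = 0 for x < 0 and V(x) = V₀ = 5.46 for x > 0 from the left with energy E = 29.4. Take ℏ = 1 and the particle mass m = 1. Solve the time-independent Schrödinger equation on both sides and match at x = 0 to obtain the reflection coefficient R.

The wavenumbers are k₁ = √(2mE)/ℏ = 7.668 on the left and k₂ = √(2m(E − V₀))/ℏ = 6.920 on the right.
Matching ψ and ψ′ at x = 0 gives r = (k₁ − k₂)/(k₁ + k₂), so R = r² = 0.002633 and T = 1 − R = 0.9974.

R = 0.00263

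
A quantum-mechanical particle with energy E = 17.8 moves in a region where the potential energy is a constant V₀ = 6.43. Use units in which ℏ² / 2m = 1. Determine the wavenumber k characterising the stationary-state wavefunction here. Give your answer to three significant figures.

k = 3.37

With E > V₀ the solution is oscillatory, ψ ∝ e^{±ikx} with k = √(2m(E − V₀))/ℏ.
k = √(2 × 0.5 × 11.37) = 3.372.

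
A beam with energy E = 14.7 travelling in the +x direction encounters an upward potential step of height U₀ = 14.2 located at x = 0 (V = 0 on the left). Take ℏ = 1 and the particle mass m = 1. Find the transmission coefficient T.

T = 0.526

The wavenumbers are k₁ = √(2mE)/ℏ = 5.422 on the left and k₂ = √(2m(E − U₀))/ℏ = 1.000 on the right.
Matching ψ and ψ′ at x = 0 gives r = (k₁ − k₂)/(k₁ + k₂), so R = r² = 0.4741 and T = 1 − R = 0.5259.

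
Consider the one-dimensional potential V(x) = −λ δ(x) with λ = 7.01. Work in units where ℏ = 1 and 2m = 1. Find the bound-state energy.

E = -12.3

The bound state is ψ(x) = √κ e^{−κ|x|}. The derivative jump ψ'(0⁺) − ψ'(0⁻) = −(2mλ/ℏ²)ψ(0) fixes κ = mλ/ℏ² = 3.505.
Then E = −ℏ²κ²/(2m) = −mλ²/(2ℏ²) = -12.29.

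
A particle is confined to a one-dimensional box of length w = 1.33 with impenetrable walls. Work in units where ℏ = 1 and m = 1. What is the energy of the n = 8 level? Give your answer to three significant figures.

The infinite-well eigenfunctions ψ_n = √(2/w) sin(nπx/w) vanish at both walls, giving E_n = n²π²ℏ²/(2mw²).
E_8 = 8² × π² / (2 × 1 × 1.33²) = 178.5.

E = 179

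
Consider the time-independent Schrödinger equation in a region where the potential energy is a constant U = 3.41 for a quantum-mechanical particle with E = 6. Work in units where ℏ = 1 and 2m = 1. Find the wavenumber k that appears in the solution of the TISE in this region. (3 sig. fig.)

With E > U the solution is oscillatory, ψ ∝ e^{±ikx} with k = √(2m(E − U))/ℏ.
k = √(2 × 0.5 × 2.59) = 1.609.

k = 1.61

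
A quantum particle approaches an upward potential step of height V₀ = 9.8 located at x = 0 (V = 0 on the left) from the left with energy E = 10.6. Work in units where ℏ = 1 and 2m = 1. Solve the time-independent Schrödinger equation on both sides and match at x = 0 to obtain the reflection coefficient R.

R = 0.324

The wavenumbers are k₁ = √(2mE)/ℏ = 3.256 on the left and k₂ = √(2m(E − V₀))/ℏ = 0.8944 on the right.
Continuity of ψ and ψ′ at the step yields the reflection amplitude r = (k₁ − k₂)/(k₁ + k₂) = 0.5690; thus R = |r|² = 0.3237, T = 0.6763.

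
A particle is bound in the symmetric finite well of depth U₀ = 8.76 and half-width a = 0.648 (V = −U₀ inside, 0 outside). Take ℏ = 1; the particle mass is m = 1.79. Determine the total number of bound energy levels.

N = 3

Define the well-strength parameter z₀ = (a/ℏ)√(2mU₀) = 0.648 × √(2·1.79·8.76) = 3.629.
A new bound state (alternating even/odd) appears each time z₀ passes a multiple of π/2, so N = ⌊2z₀/π⌋ + 1 = ⌊2.310⌋ + 1 = 3.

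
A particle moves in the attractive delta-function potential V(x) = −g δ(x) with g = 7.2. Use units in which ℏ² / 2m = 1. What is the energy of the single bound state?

The bound state is ψ(x) = √κ e^{−κ|x|}. The derivative jump ψ'(0⁺) − ψ'(0⁻) = −(2mg/ℏ²)ψ(0) fixes κ = mg/ℏ² = 3.600.
Then E = −ℏ²κ²/(2m) = −mg²/(2ℏ²) = -12.96.

E = -13.0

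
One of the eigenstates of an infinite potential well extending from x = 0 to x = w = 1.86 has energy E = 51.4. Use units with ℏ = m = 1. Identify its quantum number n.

From E_n = n²π²ℏ²/(2mw²) invert to n = √(2mw²E)/(πℏ).
n = (1.86/π) × √(2 × 1 × 51.4) = 6.003 → n = 6.

n = 6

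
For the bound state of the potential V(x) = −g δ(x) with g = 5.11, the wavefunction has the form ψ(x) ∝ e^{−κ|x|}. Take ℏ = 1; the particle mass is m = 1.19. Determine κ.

κ = 6.08

Integrate −(ℏ²/2m)ψ'' − gδ(x)ψ = Eψ from −ε to +ε: the ψ'' term gives ψ'(0⁺) − ψ'(0⁻) and the δ term gives −(2mg/ℏ²)ψ(0).
With ψ ∝ e^{−κ|x|} this yields −2κ = −2mg/ℏ², so κ = mg/ℏ² = 6.081.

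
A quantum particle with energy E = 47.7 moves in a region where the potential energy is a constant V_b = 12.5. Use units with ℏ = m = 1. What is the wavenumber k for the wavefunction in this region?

k = 8.39

With E > V_b the solution is oscillatory, ψ ∝ e^{±ikx} with k = √(2m(E − V_b))/ℏ.
k = √(2 × 1 × 35.2) = 8.390.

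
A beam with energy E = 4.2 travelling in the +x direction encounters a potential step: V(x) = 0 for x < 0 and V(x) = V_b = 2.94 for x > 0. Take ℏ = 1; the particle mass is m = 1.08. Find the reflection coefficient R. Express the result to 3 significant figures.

R = 0.0854

On each side the TISE gives plane waves with k = √(2m(E − V))/ℏ: k₁ = √(2·1.08·4.2) = 3.012, k₂ = √(2·1.08·1.26) = 1.650.
Continuity of ψ and ψ′ at the step yields the reflection amplitude r = (k₁ − k₂)/(k₁ + k₂) = 0.2922; thus R = |r|² = 0.08539, T = 0.9146.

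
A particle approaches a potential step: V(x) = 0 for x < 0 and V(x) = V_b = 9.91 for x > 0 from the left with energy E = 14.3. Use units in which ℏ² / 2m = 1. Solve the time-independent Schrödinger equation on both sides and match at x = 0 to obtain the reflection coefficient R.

The wavenumbers are k₁ = √(2mE)/ℏ = 3.782 on the left and k₂ = √(2m(E − V_b))/ℏ = 2.095 on the right.
Matching ψ and ψ′ at x = 0 gives r = (k₁ − k₂)/(k₁ + k₂), so R = r² = 0.08234 and T = 1 − R = 0.9177.

R = 0.0823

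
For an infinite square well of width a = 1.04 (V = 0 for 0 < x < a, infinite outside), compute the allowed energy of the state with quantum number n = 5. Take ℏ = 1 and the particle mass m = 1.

The infinite-well eigenfunctions ψ_n = √(2/a) sin(nπx/a) vanish at both walls, giving E_n = n²π²ℏ²/(2ma²).
E_5 = 5² × π² / (2 × 1 × 1.04²) = 114.1.

E = 114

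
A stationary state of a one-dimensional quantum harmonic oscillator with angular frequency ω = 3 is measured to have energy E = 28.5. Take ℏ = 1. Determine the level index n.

E_n = ℏω(n + ½) ⇒ n = E/(ℏω) − ½ = 28.5/3 − 0.5 = 9.000 → n = 9.

n = 9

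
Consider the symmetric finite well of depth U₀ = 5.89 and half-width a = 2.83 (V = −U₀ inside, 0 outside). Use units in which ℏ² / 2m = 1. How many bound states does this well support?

The dimensionless depth is z₀ = a√(2mU₀)/ℏ = 2.83 × √(5.890) = 6.868.
The even/odd transcendental equations gain one root per π/2 in z₀, giving N = 1 + ⌊2z₀/π⌋ = 1 + ⌊4.372⌋ = 5.

N = 5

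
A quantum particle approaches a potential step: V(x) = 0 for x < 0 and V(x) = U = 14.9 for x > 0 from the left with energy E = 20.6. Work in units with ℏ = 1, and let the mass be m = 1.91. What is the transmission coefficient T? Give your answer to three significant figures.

T = 0.904

On each side the TISE gives plane waves with k = √(2m(E − V))/ℏ: k₁ = √(2·1.91·20.6) = 8.871, k₂ = √(2·1.91·5.7) = 4.666.
Matching ψ and ψ′ at x = 0 gives r = (k₁ − k₂)/(k₁ + k₂), so R = r² = 0.09647 and T = 1 − R = 0.9035.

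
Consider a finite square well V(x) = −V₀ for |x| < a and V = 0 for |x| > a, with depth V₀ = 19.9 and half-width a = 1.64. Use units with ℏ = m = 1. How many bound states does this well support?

N = 7

The dimensionless depth is z₀ = a√(2mV₀)/ℏ = 1.64 × √(39.80) = 10.35.
A new bound state (alternating even/odd) appears each time z₀ passes a multiple of π/2, so N = ⌊2z₀/π⌋ + 1 = ⌊6.587⌋ + 1 = 7.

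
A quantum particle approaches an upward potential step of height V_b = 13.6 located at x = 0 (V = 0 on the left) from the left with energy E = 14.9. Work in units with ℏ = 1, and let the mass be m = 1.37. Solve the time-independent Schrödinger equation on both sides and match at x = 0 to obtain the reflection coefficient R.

R = 0.296

The wavenumbers are k₁ = √(2mE)/ℏ = 6.390 on the left and k₂ = √(2m(E − V_b))/ℏ = 1.887 on the right.
Matching ψ and ψ′ at x = 0 gives r = (k₁ − k₂)/(k₁ + k₂), so R = r² = 0.2959 and T = 1 − R = 0.7041.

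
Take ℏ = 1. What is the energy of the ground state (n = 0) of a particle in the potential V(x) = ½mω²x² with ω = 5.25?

E = 2.63

The oscillator eigenvalues are E_n = ℏω(n + ½), so E_0 = 5.25 × 0.5 = 2.625.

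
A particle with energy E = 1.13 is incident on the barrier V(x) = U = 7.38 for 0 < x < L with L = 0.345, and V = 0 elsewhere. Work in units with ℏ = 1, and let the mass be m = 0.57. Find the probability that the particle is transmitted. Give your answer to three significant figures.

T = 0.317

Since E < U the interior solution is evanescent with decay constant κ = √(2m(U − E))/ℏ = 2.669.
κL = 0.9209, sinh(κL) = 1.057.
Matching ψ, ψ′ at both faces gives T = [1 + U² sinh²(κL) / (4E(U − E))]⁻¹ = 1/3.153 = 0.317.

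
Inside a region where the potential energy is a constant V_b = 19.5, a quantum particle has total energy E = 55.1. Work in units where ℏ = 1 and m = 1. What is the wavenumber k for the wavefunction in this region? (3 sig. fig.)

k = 8.44

With E > V_b the solution is oscillatory, ψ ∝ e^{±ikx} with k = √(2m(E − V_b))/ℏ.
k = √(2 × 1 × 35.6) = 8.438.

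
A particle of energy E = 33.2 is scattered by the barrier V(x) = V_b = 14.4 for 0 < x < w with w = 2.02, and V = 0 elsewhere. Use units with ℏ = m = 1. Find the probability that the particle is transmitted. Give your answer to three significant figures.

E > V_b: inside the barrier k₂ = √(2m(E − V_b))/ℏ = 6.132, k₂w = 12.39.
Matching at both interfaces gives T⁻¹ = 1 + V_b² sin²(k₂w) / [4E(E − V_b)] = 1.003, hence T = 0.997.

T = 0.997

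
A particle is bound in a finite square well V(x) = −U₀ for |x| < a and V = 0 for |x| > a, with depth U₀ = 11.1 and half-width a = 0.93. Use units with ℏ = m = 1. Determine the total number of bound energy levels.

N = 3

The dimensionless depth is z₀ = a√(2mU₀)/ℏ = 0.93 × √(22.20) = 4.382.
The even/odd transcendental equations gain one root per π/2 in z₀, giving N = 1 + ⌊2z₀/π⌋ = 1 + ⌊2.790⌋ = 3.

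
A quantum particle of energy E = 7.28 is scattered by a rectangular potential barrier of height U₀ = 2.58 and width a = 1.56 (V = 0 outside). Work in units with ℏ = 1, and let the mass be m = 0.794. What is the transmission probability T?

T = 0.962

E > U₀: inside the barrier k₂ = √(2m(E − U₀))/ℏ = 2.732, k₂a = 4.262.
T = [1 + U₀² sin²(k₂a) / (4E(E − U₀))]⁻¹ = 1/1.039 = 0.962.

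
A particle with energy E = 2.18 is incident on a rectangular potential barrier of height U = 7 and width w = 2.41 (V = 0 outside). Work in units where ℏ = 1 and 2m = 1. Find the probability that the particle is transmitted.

T = 0.0000870

E < U: inside the barrier ψ ∝ e^{±κx} with κ = √(2m(U − E))/ℏ = 2.195.
κw = 5.291, sinh(κw) = 99.27.
Matching ψ, ψ′ at both faces gives T = [1 + U² sinh²(κw) / (4E(U − E))]⁻¹ = 1/11490 = 0.0000870.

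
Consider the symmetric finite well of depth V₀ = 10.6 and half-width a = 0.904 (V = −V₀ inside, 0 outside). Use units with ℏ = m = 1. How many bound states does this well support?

N = 3

The dimensionless depth is z₀ = a√(2mV₀)/ℏ = 0.904 × √(21.20) = 4.162.
A new bound state (alternating even/odd) appears each time z₀ passes a multiple of π/2, so N = ⌊2z₀/π⌋ + 1 = ⌊2.650⌋ + 1 = 3.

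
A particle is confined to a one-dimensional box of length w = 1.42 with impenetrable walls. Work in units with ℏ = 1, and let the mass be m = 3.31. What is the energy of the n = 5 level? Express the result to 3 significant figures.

The infinite-well eigenfunctions ψ_n = √(2/w) sin(nπx/w) vanish at both walls, giving E_n = n²π²ℏ²/(2mw²).
E_5 = 5² × π² / (2 × 3.31 × 1.42²) = 18.48.

E = 18.5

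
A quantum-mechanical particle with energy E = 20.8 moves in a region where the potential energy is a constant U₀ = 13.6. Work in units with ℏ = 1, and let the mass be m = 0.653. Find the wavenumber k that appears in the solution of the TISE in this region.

With E > U₀ the solution is oscillatory, ψ ∝ e^{±ikx} with k = √(2m(E − U₀))/ℏ.
k = √(2 × 0.653 × 7.2) = 3.066.

k = 3.07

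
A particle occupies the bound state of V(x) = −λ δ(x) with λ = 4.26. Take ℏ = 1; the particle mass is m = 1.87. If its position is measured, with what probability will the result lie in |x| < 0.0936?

P = 0.775

The normalised bound state is ψ = √κ e^{−κ|x|} with κ = mλ/ℏ² = 7.966.
P(|x| < d) = ∫_{−d}^{d} κ e^{−2κ|x|} dx = 1 − e^{−2κd} = 1 − e^{−1.491} = 0.7749.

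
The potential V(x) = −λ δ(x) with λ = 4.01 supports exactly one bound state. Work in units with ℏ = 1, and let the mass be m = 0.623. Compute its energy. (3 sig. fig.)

E = -5.01

The bound state is ψ(x) = √κ e^{−κ|x|}. The derivative jump ψ'(0⁺) − ψ'(0⁻) = −(2mλ/ℏ²)ψ(0) fixes κ = mλ/ℏ² = 2.498.
Then E = −ℏ²κ²/(2m) = −mλ²/(2ℏ²) = -5.009.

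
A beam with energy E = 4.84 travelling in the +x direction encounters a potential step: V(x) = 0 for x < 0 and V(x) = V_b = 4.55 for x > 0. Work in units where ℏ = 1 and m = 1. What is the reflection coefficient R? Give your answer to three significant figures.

R = 0.368

The wavenumbers are k₁ = √(2mE)/ℏ = 3.111 on the left and k₂ = √(2m(E − V_b))/ℏ = 0.7616 on the right.
Continuity of ψ and ψ′ at the step yields the reflection amplitude r = (k₁ − k₂)/(k₁ + k₂) = 0.6067; thus R = |r|² = 0.3681, T = 0.6319.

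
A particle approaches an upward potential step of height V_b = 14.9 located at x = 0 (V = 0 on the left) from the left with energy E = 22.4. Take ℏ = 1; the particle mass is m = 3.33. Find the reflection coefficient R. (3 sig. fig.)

On each side the TISE gives plane waves with k = √(2m(E − V))/ℏ: k₁ = √(2·3.33·22.4) = 12.21, k₂ = √(2·3.33·7.5) = 7.068.
Matching ψ and ψ′ at x = 0 gives r = (k₁ − k₂)/(k₁ + k₂), so R = r² = 0.07124 and T = 1 − R = 0.9288.

R = 0.0712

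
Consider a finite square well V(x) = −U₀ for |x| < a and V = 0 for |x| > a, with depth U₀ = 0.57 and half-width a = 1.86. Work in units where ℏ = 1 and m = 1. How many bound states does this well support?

The dimensionless depth is z₀ = a√(2mU₀)/ℏ = 1.86 × √(1.140) = 1.986.
A new bound state (alternating even/odd) appears each time z₀ passes a multiple of π/2, so N = ⌊2z₀/π⌋ + 1 = ⌊1.264⌋ + 1 = 2.

N = 2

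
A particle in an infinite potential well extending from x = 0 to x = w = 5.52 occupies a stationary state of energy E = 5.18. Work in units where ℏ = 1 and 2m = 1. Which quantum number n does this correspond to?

n = 4

For an infinite well E_n = n²π²ℏ²/(2mw²), so n = (w/πℏ)√(2mE).
n = (5.52/π) × √(2 × 0.5 × 5.18) = 3.999 → n = 4.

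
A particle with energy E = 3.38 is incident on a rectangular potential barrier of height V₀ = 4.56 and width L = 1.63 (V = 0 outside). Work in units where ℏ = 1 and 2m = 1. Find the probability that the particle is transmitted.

E < V₀: inside the barrier ψ ∝ e^{±κx} with κ = √(2m(V₀ − E))/ℏ = 1.086.
κL = 1.771, sinh(κL) = 2.852.
The exact tunnelling result is T⁻¹ = 1 + V₀² sinh²(κL) / [4E(V₀ − E)] = 11.60, so T = 0.0862.

T = 0.0862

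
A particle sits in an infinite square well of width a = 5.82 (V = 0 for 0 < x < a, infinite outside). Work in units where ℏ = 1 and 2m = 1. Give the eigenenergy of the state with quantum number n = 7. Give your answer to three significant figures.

E = 14.3

Requiring ψ(0) = ψ(a) = 0 quantises k = nπ/a, hence E_n = ℏ²k²/2m = n²π²ℏ²/(2ma²).
E_7 = 7² × π² / (2 × 0.5 × 5.82²) = 14.28.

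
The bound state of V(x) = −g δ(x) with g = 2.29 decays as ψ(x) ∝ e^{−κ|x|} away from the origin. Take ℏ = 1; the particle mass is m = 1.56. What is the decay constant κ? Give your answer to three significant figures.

Integrate −(ℏ²/2m)ψ'' − gδ(x)ψ = Eψ from −ε to +ε: the ψ'' term gives ψ'(0⁺) − ψ'(0⁻) and the δ term gives −(2mg/ℏ²)ψ(0).
With ψ ∝ e^{−κ|x|} this yields −2κ = −2mg/ℏ², so κ = mg/ℏ² = 3.572.

κ = 3.57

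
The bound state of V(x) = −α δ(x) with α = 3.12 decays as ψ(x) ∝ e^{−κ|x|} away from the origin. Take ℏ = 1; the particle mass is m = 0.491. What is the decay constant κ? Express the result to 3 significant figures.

κ = 1.53

Integrate −(ℏ²/2m)ψ'' − αδ(x)ψ = Eψ from −ε to +ε: the ψ'' term gives ψ'(0⁺) − ψ'(0⁻) and the δ term gives −(2mα/ℏ²)ψ(0).
With ψ ∝ e^{−κ|x|} this yields −2κ = −2mα/ℏ², so κ = mα/ℏ² = 1.532.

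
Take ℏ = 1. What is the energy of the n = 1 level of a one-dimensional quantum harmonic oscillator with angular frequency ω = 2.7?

Using E_n = (n + ½)ℏω: E_1 = 1.5 × 2.7 = 4.050.

E = 4.05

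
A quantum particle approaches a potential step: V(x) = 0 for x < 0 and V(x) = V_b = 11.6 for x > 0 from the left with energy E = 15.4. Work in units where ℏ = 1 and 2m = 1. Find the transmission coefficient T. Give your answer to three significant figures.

On each side the TISE gives plane waves with k = √(2m(E − V))/ℏ: k₁ = √(2·½·15.4) = 3.924, k₂ = √(2·½·3.8) = 1.949.
Matching ψ and ψ′ at x = 0 gives r = (k₁ − k₂)/(k₁ + k₂), so R = r² = 0.1131 and T = 1 − R = 0.8869.

T = 0.887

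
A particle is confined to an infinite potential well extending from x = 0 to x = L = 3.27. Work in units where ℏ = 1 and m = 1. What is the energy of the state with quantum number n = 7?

E = 22.6

The infinite-well eigenfunctions ψ_n = √(2/L) sin(nπx/L) vanish at both walls, giving E_n = n²π²ℏ²/(2mL²).
E_7 = 7² × π² / (2 × 1 × 3.27²) = 22.61.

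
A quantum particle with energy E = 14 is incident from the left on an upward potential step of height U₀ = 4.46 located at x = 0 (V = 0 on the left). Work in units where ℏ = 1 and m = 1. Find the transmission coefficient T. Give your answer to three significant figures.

T = 0.991

On each side the TISE gives plane waves with k = √(2m(E − V))/ℏ: k₁ = √(2·1·14) = 5.292, k₂ = √(2·1·9.54) = 4.368.
Continuity of ψ and ψ′ at the step yields the reflection amplitude r = (k₁ − k₂)/(k₁ + k₂) = 0.09560; thus R = |r|² = 0.009139, T = 0.9909.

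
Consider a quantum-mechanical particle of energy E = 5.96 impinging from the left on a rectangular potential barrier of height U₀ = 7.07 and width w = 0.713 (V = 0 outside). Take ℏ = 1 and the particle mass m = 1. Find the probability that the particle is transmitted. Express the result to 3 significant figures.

Since E < U₀ the interior solution is evanescent with decay constant κ = √(2m(U₀ − E))/ℏ = 1.490.
κw = 1.062, sinh(κw) = 1.274.
Matching ψ, ψ′ at both faces gives T = [1 + U₀² sinh²(κw) / (4E(U₀ − E))]⁻¹ = 1/4.065 = 0.246.

T = 0.246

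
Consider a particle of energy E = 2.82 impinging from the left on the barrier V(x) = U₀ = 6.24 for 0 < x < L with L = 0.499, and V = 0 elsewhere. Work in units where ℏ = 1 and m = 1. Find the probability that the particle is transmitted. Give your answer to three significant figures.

Since E < U₀ the interior solution is evanescent with decay constant κ = √(2m(U₀ − E))/ℏ = 2.615.
κL = 1.305, sinh(κL) = 1.708.
Matching ψ, ψ′ at both faces gives T = [1 + U₀² sinh²(κL) / (4E(U₀ − E))]⁻¹ = 1/3.946 = 0.253.

T = 0.253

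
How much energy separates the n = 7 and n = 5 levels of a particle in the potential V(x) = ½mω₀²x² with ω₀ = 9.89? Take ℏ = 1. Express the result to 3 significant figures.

E_n = ℏω₀(n + ½), so ΔE = (7 − 5) ℏω₀ = 2 × 9.89 = 19.78.

ΔE = 19.8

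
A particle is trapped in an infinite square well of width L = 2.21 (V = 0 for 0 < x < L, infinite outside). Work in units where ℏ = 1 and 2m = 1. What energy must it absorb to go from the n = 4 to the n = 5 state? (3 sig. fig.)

ΔE = 18.2

E_n = n²π²ℏ²/(2mL²), so ΔE = (5² − 4²) π²ℏ²/(2mL²).
ΔE = 9 × π² / (2 × 0.5 × 2.21²) = 18.19.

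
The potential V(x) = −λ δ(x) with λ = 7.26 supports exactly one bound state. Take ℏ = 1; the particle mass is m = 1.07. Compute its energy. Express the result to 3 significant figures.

For x ≠ 0 the bound state is ψ ∝ e^{−κ|x|}; integrating the TISE across the delta gives the cusp condition 2κ = 2mλ/ℏ², so κ = 7.768.
Then E = −ℏ²κ²/(2m) = −mλ²/(2ℏ²) = -28.20.

E = -28.2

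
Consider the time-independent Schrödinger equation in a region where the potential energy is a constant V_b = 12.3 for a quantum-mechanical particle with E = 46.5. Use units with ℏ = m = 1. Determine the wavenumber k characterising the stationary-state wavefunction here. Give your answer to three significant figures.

k = 8.27

With E > V_b the solution is oscillatory, ψ ∝ e^{±ikx} with k = √(2m(E − V_b))/ℏ.
k = √(2 × 1 × 34.2) = 8.270.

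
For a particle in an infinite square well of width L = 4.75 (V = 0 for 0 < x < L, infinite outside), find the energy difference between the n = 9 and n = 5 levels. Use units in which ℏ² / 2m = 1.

E_n = n²π²ℏ²/(2mL²), so ΔE = (9² − 5²) π²ℏ²/(2mL²).
ΔE = 56 × π² / (2 × 0.5 × 4.75²) = 24.50.

ΔE = 24.5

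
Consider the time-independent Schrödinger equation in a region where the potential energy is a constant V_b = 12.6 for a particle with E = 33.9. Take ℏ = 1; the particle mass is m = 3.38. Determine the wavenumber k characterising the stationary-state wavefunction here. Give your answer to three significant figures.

With E > V_b the solution is oscillatory, ψ ∝ e^{±ikx} with k = √(2m(E − V_b))/ℏ.
k = √(2 × 3.38 × 21.3) = 12.00.

k = 12.0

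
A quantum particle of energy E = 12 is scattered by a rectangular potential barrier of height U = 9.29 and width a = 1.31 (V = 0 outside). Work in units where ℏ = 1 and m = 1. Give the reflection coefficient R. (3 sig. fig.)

R = 0.00554

Above the barrier the interior wavenumber is k₂ = √(2m(E − U))/ℏ = 2.328, giving phase k₂a = 3.050.
T = [1 + U² sin²(k₂a) / (4E(E − U))]⁻¹ = 1/1.006 = 0.994.
R = 1 − T = 0.00554.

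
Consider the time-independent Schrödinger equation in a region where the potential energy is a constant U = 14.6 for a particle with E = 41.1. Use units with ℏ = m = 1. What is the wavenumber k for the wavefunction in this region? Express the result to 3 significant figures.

k = 7.28

With E > U the solution is oscillatory, ψ ∝ e^{±ikx} with k = √(2m(E − U))/ℏ.
k = √(2 × 1 × 26.5) = 7.280.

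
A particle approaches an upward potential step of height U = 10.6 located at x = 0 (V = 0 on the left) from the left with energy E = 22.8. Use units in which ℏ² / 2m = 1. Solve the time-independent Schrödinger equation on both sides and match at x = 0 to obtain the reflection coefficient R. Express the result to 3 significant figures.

The wavenumbers are k₁ = √(2mE)/ℏ = 4.775 on the left and k₂ = √(2m(E − U))/ℏ = 3.493 on the right.
Matching ψ and ψ′ at x = 0 gives r = (k₁ − k₂)/(k₁ + k₂), so R = r² = 0.02405 and T = 1 − R = 0.9760.

R = 0.0240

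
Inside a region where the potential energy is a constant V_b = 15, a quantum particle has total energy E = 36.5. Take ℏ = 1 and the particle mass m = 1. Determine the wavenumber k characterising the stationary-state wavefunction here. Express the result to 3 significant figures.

With E > V_b the solution is oscillatory, ψ ∝ e^{±ikx} with k = √(2m(E − V_b))/ℏ.
k = √(2 × 1 × 21.5) = 6.557.

k = 6.56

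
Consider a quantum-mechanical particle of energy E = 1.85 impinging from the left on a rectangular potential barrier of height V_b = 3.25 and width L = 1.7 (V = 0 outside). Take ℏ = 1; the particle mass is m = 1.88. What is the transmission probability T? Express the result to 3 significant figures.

T = 0.00161

E < V_b: inside the barrier ψ ∝ e^{±κx} with κ = √(2m(V_b − E))/ℏ = 2.294.
κL = 3.900, sinh(κL) = 24.70.
Matching ψ, ψ′ at both faces gives T = [1 + V_b² sinh²(κL) / (4E(V_b − E))]⁻¹ = 1/623.0 = 0.00161.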